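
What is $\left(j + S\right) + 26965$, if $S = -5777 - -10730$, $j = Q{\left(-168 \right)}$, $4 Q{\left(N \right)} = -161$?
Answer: $\frac{127511}{4} \approx 31878.0$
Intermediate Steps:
$Q{\left(N \right)} = - \frac{161}{4}$ ($Q{\left(N \right)} = \frac{1}{4} \left(-161\right) = - \frac{161}{4}$)
$j = - \frac{161}{4} \approx -40.25$
$S = 4953$ ($S = -5777 + 10730 = 4953$)
$\left(j + S\right) + 26965 = \left(- \frac{161}{4} + 4953\right) + 26965 = \frac{19651}{4} + 26965 = \frac{127511}{4}$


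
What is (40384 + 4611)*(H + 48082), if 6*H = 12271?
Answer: 13532831185/6 ≈ 2.2555e+9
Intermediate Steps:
H = 12271/6 (H = (⅙)*12271 = 12271/6 ≈ 2045.2)
(40384 + 4611)*(H + 48082) = (40384 + 4611)*(12271/6 + 48082) = 44995*(300763/6) = 13532831185/6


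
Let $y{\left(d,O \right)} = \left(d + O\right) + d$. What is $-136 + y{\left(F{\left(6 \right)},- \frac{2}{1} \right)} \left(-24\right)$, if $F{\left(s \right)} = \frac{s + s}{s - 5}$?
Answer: $-664$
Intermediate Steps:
$F{\left(s \right)} = \frac{2 s}{-5 + s}$
$y{\left(d,O \right)} = O + 2 d$ ($y{\left(d,O \right)} = \left(O + d\right) + d = O + 2 d$)
$-136 + y{\left(F{\left(6 \right)},- \frac{2}{1} \right)} \left(-24\right) = -136 + \left(- \frac{2}{1} + 2 \cdot 2 \cdot 6 \frac{1}{-5 + 6}\right) \left(-24\right) = -136 + \left(\left(-2\right) 1 + 2 \cdot 2 \cdot 6 \cdot 1^{-1}\right) \left(-24\right) = -136 + \left(-2 + 2 \cdot 2 \cdot 6 \cdot 1\right) \left(-24\right) = -136 + \left(-2 + 2 \cdot 12\right) \left(-24\right) = -136 + \left(-2 + 24\right) \left(-24\right) = -136 + 22 \left(-24\right) = -136 - 528 = -664$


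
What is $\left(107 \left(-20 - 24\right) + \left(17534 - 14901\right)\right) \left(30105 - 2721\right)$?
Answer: $-56821800$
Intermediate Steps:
$\left(107 \left(-20 - 24\right) + \left(17534 - 14901\right)\right) \left(30105 - 2721\right) = \left(107 \left(-44\right) + \left(17534 - 14901\right)\right) 27384 = \left(-4708 + 2633\right) 27384 = \left(-2075\right) 27384 = -56821800$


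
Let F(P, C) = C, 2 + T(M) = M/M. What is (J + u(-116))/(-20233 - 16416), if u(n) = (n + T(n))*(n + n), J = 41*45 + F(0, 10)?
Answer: -28999/36649 ≈ -0.79126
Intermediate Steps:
T(M) = -1 (T(M) = -2 + M/M = -2 + 1 = -1)
J = 1855 (J = 41*45 + 10 = 1845 + 10 = 1855)
u(n) = 2*n*(-1 + n) (u(n) = (n - 1)*(n + n) = (-1 + n)*(2*n) = 2*n*(-1 + n))
(J + u(-116))/(-20233 - 16416) = (1855 + 2*(-116)*(-1 - 116))/(-20233 - 16416) = (1855 + 2*(-116)*(-117))/(-36649) = (1855 + 27144)*(-1/36649) = 28999*(-1/36649) = -28999/36649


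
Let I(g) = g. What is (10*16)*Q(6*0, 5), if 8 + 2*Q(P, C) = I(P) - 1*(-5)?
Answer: -240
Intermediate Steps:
Q(P, C) = -3/2 + P/2 (Q(P, C) = -4 + (P - 1*(-5))/2 = -4 + (P + 5)/2 = -4 + (5 + P)/2 = -4 + (5/2 + P/2) = -3/2 + P/2)
(10*16)*Q(6*0, 5) = (10*16)*(-3/2 + (6*0)/2) = 160*(-3/2 + (1/2)*0) = 160*(-3/2 + 0) = 160*(-3/2) = -240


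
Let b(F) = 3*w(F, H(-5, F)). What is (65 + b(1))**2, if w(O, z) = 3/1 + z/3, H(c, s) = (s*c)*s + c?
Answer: 4096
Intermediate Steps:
H(c, s) = c + c*s**2 (H(c, s) = (c*s)*s + c = c*s**2 + c = c + c*s**2)
w(O, z) = 3 + z/3 (w(O, z) = 3*1 + z*(1/3) = 3 + z/3)
b(F) = 4 - 5*F**2 (b(F) = 3*(3 + (-5*(1 + F**2))/3) = 3*(3 + (-5 - 5*F**2)/3) = 3*(3 + (-5/3 - 5*F**2/3)) = 3*(4/3 - 5*F**2/3) = 4 - 5*F**2)
(65 + b(1))**2 = (65 + (4 - 5*1**2))**2 = (65 + (4 - 5*1))**2 = (65 + (4 - 5))**2 = (65 - 1)**2 = 64**2 = 4096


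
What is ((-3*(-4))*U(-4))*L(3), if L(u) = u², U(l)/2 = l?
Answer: -864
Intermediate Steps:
U(l) = 2*l
((-3*(-4))*U(-4))*L(3) = ((-3*(-4))*(2*(-4)))*3² = (12*(-8))*9 = -96*9 = -864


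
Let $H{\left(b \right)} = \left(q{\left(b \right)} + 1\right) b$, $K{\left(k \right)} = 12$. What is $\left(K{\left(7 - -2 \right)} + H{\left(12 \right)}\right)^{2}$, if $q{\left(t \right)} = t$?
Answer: $28224$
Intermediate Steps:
$H{\left(b \right)} = b \left(1 + b\right)$ ($H{\left(b \right)} = \left(b + 1\right) b = \left(1 + b\right) b = b \left(1 + b\right)$)
$\left(K{\left(7 - -2 \right)} + H{\left(12 \right)}\right)^{2} = \left(12 + 12 \left(1 + 12\right)\right)^{2} = \left(12 + 12 \cdot 13\right)^{2} = \left(12 + 156\right)^{2} = 168^{2} = 28224$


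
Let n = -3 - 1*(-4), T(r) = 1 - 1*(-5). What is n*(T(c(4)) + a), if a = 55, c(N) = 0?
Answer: 61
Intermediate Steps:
T(r) = 6 (T(r) = 1 + 5 = 6)
n = 1 (n = -3 + 4 = 1)
n*(T(c(4)) + a) = 1*(6 + 55) = 1*61 = 61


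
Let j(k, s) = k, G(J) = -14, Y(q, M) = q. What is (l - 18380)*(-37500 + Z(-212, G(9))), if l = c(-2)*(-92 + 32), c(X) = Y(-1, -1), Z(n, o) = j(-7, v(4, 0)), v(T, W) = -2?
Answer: 687128240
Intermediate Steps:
Z(n, o) = -7
c(X) = -1
l = 60 (l = -(-92 + 32) = -1*(-60) = 60)
(l - 18380)*(-37500 + Z(-212, G(9))) = (60 - 18380)*(-37500 - 7) = -18320*(-37507) = 687128240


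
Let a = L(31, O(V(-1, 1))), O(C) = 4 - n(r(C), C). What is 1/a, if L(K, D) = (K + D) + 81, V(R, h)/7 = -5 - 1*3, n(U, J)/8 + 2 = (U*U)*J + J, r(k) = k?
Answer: 1/1405508 ≈ 7.1149e-7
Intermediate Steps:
n(U, J) = -16 + 8*J + 8*J*U**2 (n(U, J) = -16 + 8*((U*U)*J + J) = -16 + 8*(U**2*J + J) = -16 + 8*(J*U**2 + J) = -16 + 8*(J + J*U**2) = -16 + (8*J + 8*J*U**2) = -16 + 8*J + 8*J*U**2)
V(R, h) = -56 (V(R, h) = 7*(-5 - 1*3) = 7*(-5 - 3) = 7*(-8) = -56)
O(C) = 20 - 8*C - 8*C**3 (O(C) = 4 - (-16 + 8*C + 8*C*C**2) = 4 - (-16 + 8*C + 8*C**3) = 4 + (16 - 8*C - 8*C**3) = 20 - 8*C - 8*C**3)
L(K, D) = 81 + D + K (L(K, D) = (D + K) + 81 = 81 + D + K)
a = 1405508 (a = 81 + (20 - 8*(-56) - 8*(-56)**3) + 31 = 81 + (20 + 448 - 8*(-175616)) + 31 = 81 + (20 + 448 + 1404928) + 31 = 81 + 1405396 + 31 = 1405508)
1/a = 1/1405508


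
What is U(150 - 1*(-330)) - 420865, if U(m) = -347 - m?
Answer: -421692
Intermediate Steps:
U(150 - 1*(-330)) - 420865 = (-347 - (150 - 1*(-330))) - 420865 = (-347 - (150 + 330)) - 420865 = (-347 - 1*480) - 420865 = (-347 - 480) - 420865 = -827 - 420865 = -421692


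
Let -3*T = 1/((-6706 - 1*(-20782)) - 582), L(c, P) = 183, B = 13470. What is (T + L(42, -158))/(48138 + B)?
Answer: 7408205/2494015056 ≈ 0.0029704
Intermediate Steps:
T = -1/40482 (T = -1/(3*((-6706 - 1*(-20782)) - 582)) = -1/(3*((-6706 + 20782) - 582)) = -1/(3*(14076 - 582)) = -⅓/13494 = -⅓*1/13494 = -1/40482 ≈ -2.4702e-5)
(T + L(42, -158))/(48138 + B) = (-1/40482 + 183)/(48138 + 13470) = (7408205/40482)/61608 = (7408205/40482)*(1/61608) = 7408205/2494015056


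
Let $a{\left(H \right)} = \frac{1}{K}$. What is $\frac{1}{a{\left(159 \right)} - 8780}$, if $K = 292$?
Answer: $- \frac{292}{2563759} \approx -0.0001139$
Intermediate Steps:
$a{\left(H \right)} = \frac{1}{292}$
$\frac{1}{a{\left(159 \right)} - 8780} = \frac{1}{\frac{1}{292} - 8780} = \frac{1}{- \frac{2563759}{292}} = - \frac{292}{2563759}$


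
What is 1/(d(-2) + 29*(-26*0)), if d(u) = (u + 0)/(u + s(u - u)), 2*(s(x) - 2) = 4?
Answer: -1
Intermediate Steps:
s(x) = 4 (s(x) = 2 + (1/2)*4 = 2 + 2 = 4)
d(u) = u/(4 + u) (d(u) = (u + 0)/(u + 4) = u/(4 + u))
1/(d(-2) + 29*(-26*0)) = 1/(-2/(4 - 2) + 29*(-26*0)) = 1/(-2/2 + 29*0) = 1/(-2*1/2 + 0) = 1/(-1 + 0) = 1/(-1) = -1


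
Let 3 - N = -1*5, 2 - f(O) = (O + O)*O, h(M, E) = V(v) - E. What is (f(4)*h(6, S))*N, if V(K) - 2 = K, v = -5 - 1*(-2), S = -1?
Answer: 0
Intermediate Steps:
v = -3 (v = -5 + 2 = -3)
V(K) = 2 + K
h(M, E) = -1 - E (h(M, E) = (2 - 3) - E = -1 - E)
f(O) = 2 - 2*O**2 (f(O) = 2 - (O + O)*O = 2 - 2*O*O = 2 - 2*O**2)
N = 8 (N = 3 - (-1)*5 = 3 - 1*(-5) = 3 + 5 = 8)
(f(4)*h(6, S))*N = ((2 - 2*4**2)*(-1 - 1*(-1)))*8 = ((2 - 2*16)*(-1 + 1))*8 = ((2 - 32)*0)*8 = -30*0*8 = 0*8 = 0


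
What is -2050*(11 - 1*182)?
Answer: 350550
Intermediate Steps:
-2050*(11 - 1*182) = -2050*(11 - 182) = -2050*(-171) = 350550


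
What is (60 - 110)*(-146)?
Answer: 7300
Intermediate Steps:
(60 - 110)*(-146) = -50*(-146) = 7300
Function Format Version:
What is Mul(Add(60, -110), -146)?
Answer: 7300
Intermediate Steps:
Mul(Add(60, -110), -146) = Mul(-50, -146) = 7300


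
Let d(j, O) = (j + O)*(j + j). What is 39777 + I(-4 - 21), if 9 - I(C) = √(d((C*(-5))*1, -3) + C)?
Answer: 39786 - 5*√1219 ≈ 39611.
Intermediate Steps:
d(j, O) = 2*j*(O + j) (d(j, O) = (O + j)*(2*j) = 2*j*(O + j))
I(C) = 9 - √(C - 10*C*(-3 - 5*C)) (I(C) = 9 - √(2*((C*(-5))*1)*(-3 + (C*(-5))*1) + C) = 9 - √(2*(-5*C*1)*(-3 - 5*C*1) + C) = 9 - √(2*(-5*C)*(-3 - 5*C) + C) = 9 - √(-10*C*(-3 - 5*C) + C) = 9 - √(C - 10*C*(-3 - 5*C)))
39777 + I(-4 - 21) = 39777 + (9 - √((-4 - 21)*(31 + 50*(-4 - 21)))) = 39777 + (9 - √(-25*(31 + 50*(-25)))) = 39777 + (9 - √(-25*(31 - 1250))) = 39777 + (9 - √(-25*(-1219))) = 39777 + (9 - √30475) = 39777 + (9 - 5*√1219) = 39786 - 5*√1219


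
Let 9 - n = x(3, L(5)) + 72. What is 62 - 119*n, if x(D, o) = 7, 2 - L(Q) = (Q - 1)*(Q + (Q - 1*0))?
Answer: 8392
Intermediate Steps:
L(Q) = 2 - 2*Q*(-1 + Q) (L(Q) = 2 - (Q - 1)*(Q + (Q - 1*0)) = 2 - (-1 + Q)*(Q + (Q + 0)) = 2 - (-1 + Q)*(Q + Q) = 2 - (-1 + Q)*2*Q = 2 - 2*Q*(-1 + Q))
n = -70 (n = 9 - (7 + 72) = 9 - 1*79 = 9 - 79 = -70)
62 - 119*n = 62 - 119*(-70) = 62 + 8330 = 8392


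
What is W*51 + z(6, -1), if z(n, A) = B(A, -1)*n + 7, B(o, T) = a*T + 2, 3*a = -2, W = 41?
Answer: 2114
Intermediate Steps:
a = -⅔ (a = (⅓)*(-2) = -⅔ ≈ -0.66667)
B(o, T) = 2 - 2*T/3 (B(o, T) = -2*T/3 + 2 = 2 - 2*T/3)
z(n, A) = 7 + 8*n/3 (z(n, A) = (2 - ⅔*(-1))*n + 7 = (2 + ⅔)*n + 7 = 8*n/3 + 7 = 7 + 8*n/3)
W*51 + z(6, -1) = 41*51 + (7 + (8/3)*6) = 2091 + (7 + 16) = 2091 + 23 = 2114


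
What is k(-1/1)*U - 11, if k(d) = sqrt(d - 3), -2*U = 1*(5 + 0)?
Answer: -11 - 5*I ≈ -11.0 - 5.0*I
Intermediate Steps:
U = -5/2 (U = -(5 + 0)/2 = -5/2 ≈ -2.5000)
k(d) = sqrt(-3 + d)
k(-1/1)*U - 11 = sqrt(-3 - 1/1)*(-5/2) - 11 = sqrt(-3 - 1*1)*(-5/2) - 11 = sqrt(-3 - 1)*(-5/2) - 11 = sqrt(-4)*(-5/2) - 11 = (2*I)*(-5/2) - 11 = -5*I - 11 = -11 - 5*I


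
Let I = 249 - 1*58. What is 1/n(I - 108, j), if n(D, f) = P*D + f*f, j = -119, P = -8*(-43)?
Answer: 1/42713 ≈ 2.3412e-5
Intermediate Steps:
I = 191 (I = 249 - 58 = 191)
P = 344
n(D, f) = f² + 344*D (n(D, f) = 344*D + f*f = 344*D + f² = f² + 344*D)
1/n(I - 108, j) = 1/((-119)² + 344*(191 - 108)) = 1/(14161 + 344*83) = 1/(14161 + 28552) = 1/42713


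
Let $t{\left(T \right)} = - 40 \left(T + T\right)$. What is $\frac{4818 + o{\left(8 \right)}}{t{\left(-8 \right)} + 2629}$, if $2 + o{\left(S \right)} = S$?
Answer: $\frac{4824}{3269} \approx 1.4757$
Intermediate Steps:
$o{\left(S \right)} = -2 + S$
$t{\left(T \right)} = - 80 T$ ($t{\left(T \right)} = - 40 \cdot 2 T = - 80 T$)
$\frac{4818 + o{\left(8 \right)}}{t{\left(-8 \right)} + 2629} = \frac{4818 + \left(-2 + 8\right)}{\left(-80\right) \left(-8\right) + 2629} = \frac{4818 + 6}{640 + 2629} = \frac{4824}{3269}$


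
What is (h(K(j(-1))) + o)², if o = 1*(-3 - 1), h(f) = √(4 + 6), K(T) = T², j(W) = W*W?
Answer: (4 - √10)² ≈ 0.70178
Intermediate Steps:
j(W) = W²
h(f) = √10
o = -4 (o = 1*(-4) = -4)
(h(K(j(-1))) + o)² = (√10 - 4)² = (-4 + √10)²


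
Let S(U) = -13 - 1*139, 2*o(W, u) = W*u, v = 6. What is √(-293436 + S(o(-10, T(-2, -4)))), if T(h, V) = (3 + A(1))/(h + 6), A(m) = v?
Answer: 2*I*√73397 ≈ 541.84*I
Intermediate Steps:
A(m) = 6
T(h, V) = 9/(6 + h) (T(h, V) = (3 + 6)/(h + 6) = 9/(6 + h))
o(W, u) = W*u/2 (o(W, u) = (W*u)/2 = W*u/2)
S(U) = -152 (S(U) = -13 - 139 = -152)
√(-293436 + S(o(-10, T(-2, -4)))) = √(-293436 - 152) = √(-293588) = 2*I*√73397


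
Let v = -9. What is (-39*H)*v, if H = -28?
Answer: -9828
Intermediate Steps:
(-39*H)*v = -39*(-28)*(-9) = 1092*(-9) = -9828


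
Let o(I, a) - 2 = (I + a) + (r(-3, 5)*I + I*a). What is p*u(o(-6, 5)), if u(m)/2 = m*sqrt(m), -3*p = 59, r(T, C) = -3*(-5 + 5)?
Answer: 3422*I*sqrt(29)/3 ≈ 6142.7*I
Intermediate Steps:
r(T, C) = 0 (r(T, C) = -3*0 = 0)
p = -59/3 (p = -1/3*59 = -59/3 ≈ -19.667)
o(I, a) = 2 + I + a + I*a (o(I, a) = 2 + ((I + a) + (0*I + I*a)) = 2 + ((I + a) + (0 + I*a)) = 2 + ((I + a) + I*a) = 2 + (I + a + I*a) = 2 + I + a + I*a)
u(m) = 2*m**(3/2) (u(m) = 2*(m*sqrt(m)) = 2*m**(3/2))
p*u(o(-6, 5)) = -118*(2 - 6 + 5 - 6*5)**(3/2)/3 = -118*(2 - 6 + 5 - 30)**(3/2)/3 = -118*(-29)**(3/2)/3 = -118*(-29*I*sqrt(29))/3 = -(-3422)*I*sqrt(29)/3 = 3422*I*sqrt(29)/3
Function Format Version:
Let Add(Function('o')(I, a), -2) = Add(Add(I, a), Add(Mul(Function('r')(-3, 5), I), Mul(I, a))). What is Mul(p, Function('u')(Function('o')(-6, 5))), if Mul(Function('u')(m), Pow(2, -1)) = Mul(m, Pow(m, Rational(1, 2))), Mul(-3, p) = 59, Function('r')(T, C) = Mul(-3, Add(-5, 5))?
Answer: Mul(Rational(3422, 3), I, Pow(29, Rational(1, 2))) ≈ Mul(6142.7, I)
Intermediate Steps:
Function('r')(T, C) = 0 (Function('r')(T, C) = Mul(-3, 0) = 0)
p = Rational(-59, 3) (p = Mul(Rational(-1, 3), 59) = Rational(-59, 3) ≈ -19.667)
Function('o')(I, a) = Add(2, I, a, Mul(I, a)) (Function('o')(I, a) = Add(2, Add(Add(I, a), Add(Mul(0, I), Mul(I, a)))) = Add(2, Add(Add(I, a), Add(0, Mul(I, a)))) = Add(2, Add(Add(I, a), Mul(I, a))) = Add(2, Add(I, a, Mul(I, a))) = Add(2, I, a, Mul(I, a)))
Function('u')(m) = Mul(2, Pow(m, Rational(3, 2))) (Function('u')(m) = Mul(2, Mul(m, Pow(m, Rational(1, 2)))) = Mul(2, Pow(m, Rational(3, 2))))
Mul(p, Function('u')(Function('o')(-6, 5))) = Mul(Rational(-59, 3), Mul(2, Pow(Add(2, -6, 5, Mul(-6, 5)), Rational(3, 2)))) = Mul(Rational(-59, 3), Mul(2, Pow(Add(2, -6, 5, -30), Rational(3, 2)))) = Mul(Rational(-59, 3), Mul(2, Pow(-29, Rational(3, 2)))) = Mul(Rational(-59, 3), Mul(2, Mul(-29, I, Pow(29, Rational(1, 2))))) = Mul(Rational(-59, 3), Mul(-58, I, Pow(29, Rational(1, 2)))) = Mul(Rational(3422, 3), I, Pow(29, Rational(1, 2)))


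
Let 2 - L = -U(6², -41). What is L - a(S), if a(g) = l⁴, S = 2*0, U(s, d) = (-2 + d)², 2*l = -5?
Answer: 28991/16 ≈ 1811.9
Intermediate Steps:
l = -5/2 (l = (½)*(-5) = -5/2 ≈ -2.5000)
S = 0
L = 1851 (L = 2 - (-1)*(-2 - 41)² = 2 - (-1)*(-43)² = 2 - (-1)*1849 = 2 - 1*(-1849) = 2 + 1849 = 1851)
a(g) = 625/16 (a(g) = (-5/2)⁴ = 625/16)
L - a(S) = 1851 - 1*625/16 = 1851 - 625/16 = 28991/16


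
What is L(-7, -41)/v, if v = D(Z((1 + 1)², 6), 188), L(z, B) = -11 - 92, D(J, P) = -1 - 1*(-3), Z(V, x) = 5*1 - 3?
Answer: -103/2 ≈ -51.500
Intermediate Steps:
Z(V, x) = 2 (Z(V, x) = 5 - 3 = 2)
D(J, P) = 2 (D(J, P) = -1 + 3 = 2)
L(z, B) = -103
v = 2
L(-7, -41)/v = -103/2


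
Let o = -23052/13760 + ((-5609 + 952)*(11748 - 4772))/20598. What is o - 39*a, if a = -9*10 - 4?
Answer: 73943708783/35428560 ≈ 2087.1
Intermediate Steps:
a = -94 (a = -90 - 4 = -94)
o = -55937392177/35428560 (o = -23052*1/13760 - 4657*6976*(1/20598) = -5763/3440 - 32487232*1/20598 = -5763/3440 - 16243616/10299 = -55937392177/35428560 ≈ -1578.9)
o - 39*a = -55937392177/35428560 - 39*(-94) = -55937392177/35428560 + 3666 = 73943708783/35428560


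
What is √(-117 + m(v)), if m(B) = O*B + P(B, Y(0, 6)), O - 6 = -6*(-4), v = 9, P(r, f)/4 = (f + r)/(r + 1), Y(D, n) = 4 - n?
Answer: √3895/5 ≈ 12.482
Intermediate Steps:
P(r, f) = 4*(f + r)/(1 + r) (P(r, f) = 4*((f + r)/(r + 1)) = 4*((f + r)/(1 + r)) = 4*(f + r)/(1 + r))
O = 30 (O = 6 - 6*(-4) = 6 + 24 = 30)
m(B) = 30*B + 4*(-2 + B)/(1 + B) (m(B) = 30*B + 4*((4 - 1*6) + B)/(1 + B) = 30*B + 4*((4 - 6) + B)/(1 + B) = 30*B + 4*(-2 + B)/(1 + B))
√(-117 + m(v)) = √(-117 + 2*(-4 + 15*9² + 17*9)/(1 + 9)) = √(-117 + 2*(-4 + 15*81 + 153)/10) = √(-117 + 2*(⅒)*(-4 + 1215 + 153)) = √(-117 + 2*(⅒)*1364) = √(-117 + 1364/5) = √(779/5) = √3895/5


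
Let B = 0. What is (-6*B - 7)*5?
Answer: -35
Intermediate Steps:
(-6*B - 7)*5 = (-6*0 - 7)*5 = (0 - 7)*5 = -7*5 = -35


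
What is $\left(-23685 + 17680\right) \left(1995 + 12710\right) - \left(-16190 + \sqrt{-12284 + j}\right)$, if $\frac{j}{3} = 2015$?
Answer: $-88287335 - i \sqrt{6239} \approx -8.8287 \cdot 10^{7} - 78.987 i$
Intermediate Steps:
$j = 6045$ ($j = 3 \cdot 2015 = 6045$)
$\left(-23685 + 17680\right) \left(1995 + 12710\right) - \left(-16190 + \sqrt{-12284 + j}\right) = \left(-23685 + 17680\right) \left(1995 + 12710\right) + \left(16190 - \sqrt{-12284 + 6045}\right) = \left(-6005\right) 14705 + \left(16190 - \sqrt{-6239}\right) = -88303525 + \left(16190 - i \sqrt{6239}\right) = -88287335 - i \sqrt{6239}$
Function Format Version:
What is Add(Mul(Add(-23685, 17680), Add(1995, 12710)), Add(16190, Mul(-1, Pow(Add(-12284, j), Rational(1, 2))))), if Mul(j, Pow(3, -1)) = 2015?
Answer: Add(-88287335, Mul(-1, I, Pow(6239, Rational(1, 2)))) ≈ Add(-8.8287e+7, Mul(-78.987, I))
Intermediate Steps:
j = 6045 (j = Mul(3, 2015) = 6045)
Add(Mul(Add(-23685, 17680), Add(1995, 12710)), Add(16190, Mul(-1, Pow(Add(-12284, j), Rational(1, 2))))) = Add(Mul(Add(-23685, 17680), Add(1995, 12710)), Add(16190, Mul(-1, Pow(Add(-12284, 6045), Rational(1, 2))))) = Add(Mul(-6005, 14705), Add(16190, Mul(-1, Pow(-6239, Rational(1, 2))))) = Add(-88303525, Add(16190, Mul(-1, Mul(I, Pow(6239, Rational(1, 2)))))) = Add(-88303525, Add(16190, Mul(-1, I, Pow(6239, Rational(1, 2))))) = Add(-88287335, Mul(-1, I, Pow(6239, Rational(1, 2))))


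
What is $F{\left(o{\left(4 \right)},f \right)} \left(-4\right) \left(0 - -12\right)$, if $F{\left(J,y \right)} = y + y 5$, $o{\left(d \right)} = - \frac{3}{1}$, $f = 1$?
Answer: $-288$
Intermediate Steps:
$o{\left(d \right)} = -3$ ($o{\left(d \right)} = \left(-3\right) 1 = -3$)
$F{\left(J,y \right)} = 6 y$ ($F{\left(J,y \right)} = y + 5 y = 6 y$)
$F{\left(o{\left(4 \right)},f \right)} \left(-4\right) \left(0 - -12\right) = 6 \cdot 1 \left(-4\right) \left(0 - -12\right) = 6 \left(-4\right) \left(0 + 12\right) = \left(-24\right) 12 = -288$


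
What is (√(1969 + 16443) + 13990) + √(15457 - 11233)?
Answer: 13990 + 2*√4603 + 8*√66 ≈ 14191.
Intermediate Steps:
(√(1969 + 16443) + 13990) + √(15457 - 11233) = (√18412 + 13990) + √4224 = (2*√4603 + 13990) + 8*√66 = (13990 + 2*√4603) + 8*√66 = 13990 + 2*√4603 + 8*√66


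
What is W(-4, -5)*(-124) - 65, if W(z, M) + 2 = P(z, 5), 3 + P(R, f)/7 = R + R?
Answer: 9731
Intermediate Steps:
P(R, f) = -21 + 14*R (P(R, f) = -21 + 7*(R + R) = -21 + 7*(2*R) = -21 + 14*R)
W(z, M) = -23 + 14*z (W(z, M) = -2 + (-21 + 14*z) = -23 + 14*z)
W(-4, -5)*(-124) - 65 = (-23 + 14*(-4))*(-124) - 65 = (-23 - 56)*(-124) - 65 = -79*(-124) - 65 = 9796 - 65 = 9731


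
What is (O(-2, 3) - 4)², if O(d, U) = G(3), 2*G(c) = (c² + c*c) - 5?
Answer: 25/4 ≈ 6.2500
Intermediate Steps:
G(c) = -5/2 + c² (G(c) = ((c² + c*c) - 5)/2 = ((c² + c²) - 5)/2 = (2*c² - 5)/2 = (-5 + 2*c²)/2 = -5/2 + c²)
O(d, U) = 13/2 (O(d, U) = -5/2 + 3² = -5/2 + 9 = 13/2)
(O(-2, 3) - 4)² = (13/2 - 4)² = (5/2)² = 25/4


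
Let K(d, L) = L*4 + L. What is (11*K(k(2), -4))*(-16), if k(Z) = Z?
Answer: 3520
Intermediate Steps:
K(d, L) = 5*L (K(d, L) = 4*L + L = 5*L)
(11*K(k(2), -4))*(-16) = (11*(5*(-4)))*(-16) = (11*(-20))*(-16) = -220*(-16) = 3520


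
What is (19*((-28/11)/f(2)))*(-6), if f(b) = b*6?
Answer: 266/11 ≈ 24.182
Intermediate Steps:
f(b) = 6*b
(19*((-28/11)/f(2)))*(-6) = (19*((-28/11)/((6*2))))*(-6) = (19*(-28*1/11/12))*(-6) = (19*(-28/11*1/12))*(-6) = (19*(-7/33))*(-6) = -133/33*(-6) = 266/11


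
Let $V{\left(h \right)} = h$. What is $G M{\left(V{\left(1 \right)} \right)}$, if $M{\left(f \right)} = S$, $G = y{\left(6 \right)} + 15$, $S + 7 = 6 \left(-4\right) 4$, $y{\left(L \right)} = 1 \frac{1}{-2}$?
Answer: $- \frac{2987}{2} \approx -1493.5$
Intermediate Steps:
$y{\left(L \right)} = - \frac{1}{2}$ ($y{\left(L \right)} = 1 \left(- \frac{1}{2}\right) = - \frac{1}{2}$)
$S = -103$ ($S = -7 + 6 \left(-4\right) 4 = -7 - 96 = -103$)
$G = \frac{29}{2}$ ($G = - \frac{1}{2} + 15 = \frac{29}{2} \approx 14.5$)
$M{\left(f \right)} = -103$
$G M{\left(V{\left(1 \right)} \right)} = \frac{29}{2} \left(-103\right) = - \frac{2987}{2}$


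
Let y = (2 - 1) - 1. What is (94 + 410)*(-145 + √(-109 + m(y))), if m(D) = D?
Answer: -73080 + 504*I*√109 ≈ -73080.0 + 5261.9*I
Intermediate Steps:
y = 0 (y = 1 - 1 = 0)
(94 + 410)*(-145 + √(-109 + m(y))) = (94 + 410)*(-145 + √(-109 + 0)) = 504*(-145 + √(-109)) = 504*(-145 + I*√109) = -73080 + 504*I*√109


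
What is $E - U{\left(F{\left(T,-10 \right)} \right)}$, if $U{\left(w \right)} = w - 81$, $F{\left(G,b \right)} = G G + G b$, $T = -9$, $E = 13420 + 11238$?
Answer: $24568$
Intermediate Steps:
$E = 24658$
$F{\left(G,b \right)} = G^{2} + G b$
$U{\left(w \right)} = -81 + w$
$E - U{\left(F{\left(T,-10 \right)} \right)} = 24658 - \left(-81 - 9 \left(-9 - 10\right)\right) = 24658 - \left(-81 - -171\right) = 24658 - \left(-81 + 171\right) = 24658 - 90 = 24568$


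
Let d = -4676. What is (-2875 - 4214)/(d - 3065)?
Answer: 7089/7741 ≈ 0.91577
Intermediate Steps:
(-2875 - 4214)/(d - 3065) = (-2875 - 4214)/(-4676 - 3065) = -7089/(-7741) = -7089*(-1/7741) = 7089/7741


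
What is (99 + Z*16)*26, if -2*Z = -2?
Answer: 2990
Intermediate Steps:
Z = 1 (Z = -½*(-2) = 1)
(99 + Z*16)*26 = (99 + 1*16)*26 = (99 + 16)*26 = 115*26 = 2990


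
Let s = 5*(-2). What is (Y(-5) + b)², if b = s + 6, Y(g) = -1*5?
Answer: 81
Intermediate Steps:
Y(g) = -5
s = -10
b = -4 (b = -10 + 6 = -4)
(Y(-5) + b)² = (-5 - 4)² = (-9)² = 81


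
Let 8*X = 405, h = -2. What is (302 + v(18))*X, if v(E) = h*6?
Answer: 58725/4 ≈ 14681.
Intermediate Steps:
v(E) = -12 (v(E) = -2*6 = -12)
X = 405/8 (X = (1/8)*405 = 405/8 ≈ 50.625)
(302 + v(18))*X = (302 - 12)*(405/8) = 290*(405/8) = 58725/4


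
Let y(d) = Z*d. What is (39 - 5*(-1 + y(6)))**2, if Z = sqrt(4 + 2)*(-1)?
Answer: 7336 + 2640*sqrt(6) ≈ 13803.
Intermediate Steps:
Z = -sqrt(6) (Z = sqrt(6)*(-1) = -sqrt(6) ≈ -2.4495)
y(d) = -d*sqrt(6) (y(d) = (-sqrt(6))*d = -d*sqrt(6))
(39 - 5*(-1 + y(6)))**2 = (39 - 5*(-1 - 1*6*sqrt(6)))**2 = (39 - 5*(-1 - 6*sqrt(6)))**2 = (39 + (5 + 30*sqrt(6)))**2 = (44 + 30*sqrt(6))**2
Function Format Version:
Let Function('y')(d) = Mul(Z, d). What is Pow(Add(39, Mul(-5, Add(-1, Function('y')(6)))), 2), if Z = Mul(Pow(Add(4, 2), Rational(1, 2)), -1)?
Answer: Add(7336, Mul(2640, Pow(6, Rational(1, 2)))) ≈ 13803.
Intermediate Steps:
Z = Mul(-1, Pow(6, Rational(1, 2))) (Z = Mul(Pow(6, Rational(1, 2)), -1) = Mul(-1, Pow(6, Rational(1, 2))) ≈ -2.4495)
Function('y')(d) = Mul(-1, d, Pow(6, Rational(1, 2))) (Function('y')(d) = Mul(Mul(-1, Pow(6, Rational(1, 2))), d) = Mul(-1, d, Pow(6, Rational(1, 2))))
Pow(Add(39, Mul(-5, Add(-1, Function('y')(6)))), 2) = Pow(Add(39, Mul(-5, Add(-1, Mul(-1, 6, Pow(6, Rational(1, 2)))))), 2) = Pow(Add(39, Mul(-5, Add(-1, Mul(-6, Pow(6, Rational(1, 2)))))), 2) = Pow(Add(39, Add(5, Mul(30, Pow(6, Rational(1, 2))))), 2) = Pow(Add(44, Mul(30, Pow(6, Rational(1, 2)))), 2)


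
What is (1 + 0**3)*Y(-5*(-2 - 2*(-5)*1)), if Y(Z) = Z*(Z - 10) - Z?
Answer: 2040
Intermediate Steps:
Y(Z) = -Z + Z*(-10 + Z) (Y(Z) = Z*(-10 + Z) - Z = -Z + Z*(-10 + Z))
(1 + 0**3)*Y(-5*(-2 - 2*(-5)*1)) = (1 + 0**3)*((-5*(-2 - 2*(-5)*1))*(-11 - 5*(-2 - 2*(-5)*1))) = (1 + 0)*((-5*(-2 + 10*1))*(-11 - 5*(-2 + 10*1))) = 1*((-5*(-2 + 10))*(-11 - 5*(-2 + 10))) = 1*((-5*8)*(-11 - 5*8)) = 1*(-40*(-11 - 40)) = 1*(-40*(-51)) = 1*2040 = 2040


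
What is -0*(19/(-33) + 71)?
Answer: 0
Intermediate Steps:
-0*(19/(-33) + 71) = -0*(19*(-1/33) + 71) = -0*(-19/33 + 71) = -0*2324/33 = -89*0 = 0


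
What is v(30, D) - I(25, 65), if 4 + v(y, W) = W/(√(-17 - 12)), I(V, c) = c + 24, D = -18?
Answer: -93 + 18*I*√29/29 ≈ -93.0 + 3.3425*I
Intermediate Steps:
I(V, c) = 24 + c
v(y, W) = -4 - I*W*√29/29 (v(y, W) = -4 + W/(√(-17 - 12)) = -4 + W/(√(-29)) = -4 + W/((I*√29)) = -4 + W*(-I*√29/29) = -4 - I*W*√29/29)
v(30, D) - I(25, 65) = (-4 - 1/29*I*(-18)*√29) - (24 + 65) = (-4 + 18*I*√29/29) - 1*89 = (-4 + 18*I*√29/29) - 89 = -93 + 18*I*√29/29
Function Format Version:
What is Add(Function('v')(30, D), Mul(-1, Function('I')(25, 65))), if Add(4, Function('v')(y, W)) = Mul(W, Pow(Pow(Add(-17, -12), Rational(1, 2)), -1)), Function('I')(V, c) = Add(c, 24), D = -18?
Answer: Add(-93, Mul(Rational(18, 29), I, Pow(29, Rational(1, 2)))) ≈ Add(-93.000, Mul(3.3425, I))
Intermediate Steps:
Function('I')(V, c) = Add(24, c)
Function('v')(y, W) = Add(-4, Mul(Rational(-1, 29), I, W, Pow(29, Rational(1, 2)))) (Function('v')(y, W) = Add(-4, Mul(W, Pow(Pow(Add(-17, -12), Rational(1, 2)), -1))) = Add(-4, Mul(W, Pow(Pow(-29, Rational(1, 2)), -1))) = Add(-4, Mul(W, Pow(Mul(I, Pow(29, Rational(1, 2))), -1))) = Add(-4, Mul(W, Mul(Rational(-1, 29), I, Pow(29, Rational(1, 2))))) = Add(-4, Mul(Rational(-1, 29), I, W, Pow(29, Rational(1, 2)))))
Add(Function('v')(30, D), Mul(-1, Function('I')(25, 65))) = Add(Add(-4, Mul(Rational(-1, 29), I, -18, Pow(29, Rational(1, 2)))), Mul(-1, Add(24, 65))) = Add(Add(-4, Mul(Rational(18, 29), I, Pow(29, Rational(1, 2)))), Mul(-1, 89)) = Add(Add(-4, Mul(Rational(18, 29), I, Pow(29, Rational(1, 2)))), -89) = Add(-93, Mul(Rational(18, 29), I, Pow(29, Rational(1, 2))))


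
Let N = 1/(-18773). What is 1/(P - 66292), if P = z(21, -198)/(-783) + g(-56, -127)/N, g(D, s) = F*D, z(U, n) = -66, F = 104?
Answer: 261/28518859282 ≈ 9.1518e-9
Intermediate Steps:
N = -1/18773 ≈ -5.3268e-5
g(D, s) = 104*D
P = 28536161494/261 (P = -66/(-783) + (104*(-56))/(-1/18773) = -66*(-1/783) - 5824*(-18773) = 22/261 + 109333952 = 28536161494/261 ≈ 1.0933e+8)
1/(P - 66292) = 1/(28536161494/261 - 66292) = 1/(28518859282/261) = 261/28518859282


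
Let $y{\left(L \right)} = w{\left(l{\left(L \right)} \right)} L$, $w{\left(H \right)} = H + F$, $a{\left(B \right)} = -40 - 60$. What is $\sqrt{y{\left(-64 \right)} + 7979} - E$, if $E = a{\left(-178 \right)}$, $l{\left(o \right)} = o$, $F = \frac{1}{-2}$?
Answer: $100 + \sqrt{12107} \approx 210.03$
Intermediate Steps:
$F = - \frac{1}{2} \approx -0.5$
$a{\left(B \right)} = -100$
$w{\left(H \right)} = - \frac{1}{2} + H$ ($w{\left(H \right)} = H - \frac{1}{2} = - \frac{1}{2} + H$)
$E = -100$
$y{\left(L \right)} = L \left(- \frac{1}{2} + L\right)$ ($y{\left(L \right)} = \left(- \frac{1}{2} + L\right) L = L \left(- \frac{1}{2} + L\right)$)
$\sqrt{y{\left(-64 \right)} + 7979} - E = \sqrt{- 64 \left(- \frac{1}{2} - 64\right) + 7979} - -100 = \sqrt{\left(-64\right) \left(- \frac{129}{2}\right) + 7979} + 100 = \sqrt{4128 + 7979} + 100 = \sqrt{12107} + 100 = 100 + \sqrt{12107}$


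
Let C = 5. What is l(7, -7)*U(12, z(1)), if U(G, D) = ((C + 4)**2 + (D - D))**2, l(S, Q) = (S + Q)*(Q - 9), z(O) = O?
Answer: 0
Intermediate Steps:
l(S, Q) = (-9 + Q)*(Q + S) (l(S, Q) = (Q + S)*(-9 + Q) = (-9 + Q)*(Q + S))
U(G, D) = 6561 (U(G, D) = ((5 + 4)**2 + (D - D))**2 = (9**2 + 0)**2 = (81 + 0)**2 = 81**2 = 6561)
l(7, -7)*U(12, z(1)) = ((-7)**2 - 9*(-7) - 9*7 - 7*7)*6561 = (49 + 63 - 63 - 49)*6561 = 0*6561 = 0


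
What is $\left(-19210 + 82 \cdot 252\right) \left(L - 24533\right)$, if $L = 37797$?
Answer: $19285856$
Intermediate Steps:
$\left(-19210 + 82 \cdot 252\right) \left(L - 24533\right) = \left(-19210 + 82 \cdot 252\right) \left(37797 - 24533\right) = \left(-19210 + 20664\right) 13264 = 1454 \cdot 13264 = 19285856$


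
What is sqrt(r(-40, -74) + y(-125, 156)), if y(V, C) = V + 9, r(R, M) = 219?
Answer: sqrt(103) ≈ 10.149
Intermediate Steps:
y(V, C) = 9 + V
sqrt(r(-40, -74) + y(-125, 156)) = sqrt(219 + (9 - 125)) = sqrt(219 - 116) = sqrt(103)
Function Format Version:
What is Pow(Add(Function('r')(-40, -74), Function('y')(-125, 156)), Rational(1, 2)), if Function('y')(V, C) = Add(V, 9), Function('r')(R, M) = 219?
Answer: Pow(103, Rational(1, 2)) ≈ 10.149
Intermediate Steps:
Function('y')(V, C) = Add(9, V)
Pow(Add(Function('r')(-40, -74), Function('y')(-125, 156)), Rational(1, 2)) = Pow(Add(219, Add(9, -125)), Rational(1, 2)) = Pow(Add(219, -116), Rational(1, 2)) = Pow(103, Rational(1, 2))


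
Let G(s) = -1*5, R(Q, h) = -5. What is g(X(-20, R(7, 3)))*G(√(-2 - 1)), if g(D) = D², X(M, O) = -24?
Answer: -2880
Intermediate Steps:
G(s) = -5
g(X(-20, R(7, 3)))*G(√(-2 - 1)) = (-24)²*(-5) = 576*(-5) = -2880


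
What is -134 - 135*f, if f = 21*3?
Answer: -8639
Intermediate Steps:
f = 63
-134 - 135*f = -134 - 135*63 = -134 - 8505 = -8639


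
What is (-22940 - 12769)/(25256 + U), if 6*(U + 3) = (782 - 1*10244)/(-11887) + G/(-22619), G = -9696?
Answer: -9601152140577/6789880833964 ≈ -1.4140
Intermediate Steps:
U = -751736604/268872053 (U = -3 + ((782 - 1*10244)/(-11887) - 9696/(-22619))/6 = -3 + ((782 - 10244)*(-1/11887) - 9696*(-1/22619))/6 = -3 + (-9462*(-1/11887) + 9696/22619)/6 = -3 + (9462/11887 + 9696/22619)/6 = -3 + (1/6)*(329277330/268872053) = -3 + 54879555/268872053 = -751736604/268872053 ≈ -2.7959)
(-22940 - 12769)/(25256 + U) = (-22940 - 12769)/(25256 - 751736604/268872053) = -35709/6789880833964/268872053 = -35709*268872053/6789880833964 = -9601152140577/6789880833964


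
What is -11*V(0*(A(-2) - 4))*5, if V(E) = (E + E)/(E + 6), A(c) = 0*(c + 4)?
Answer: 0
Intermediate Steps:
A(c) = 0 (A(c) = 0*(4 + c) = 0)
V(E) = 2*E/(6 + E) (V(E) = (2*E)/(6 + E) = 2*E/(6 + E))
-11*V(0*(A(-2) - 4))*5 = -22*0*(0 - 4)/(6 + 0*(0 - 4))*5 = -22*0*(-4)/(6 + 0*(-4))*5 = -22*0/(6 + 0)*5 = -22*0/6*5 = -11*0*5 = 0*5 = 0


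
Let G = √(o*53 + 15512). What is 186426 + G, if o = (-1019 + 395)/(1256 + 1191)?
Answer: 186426 + 2*√23200491506/2447 ≈ 1.8655e+5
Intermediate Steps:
o = -624/2447 ≈ -0.25501
G = 2*√23200491506/2447 (G = √(-624/2447*53 + 15512) = √(-33072/2447 + 15512) = √(37924792/2447) = 2*√23200491506/2447 ≈ 124.49)
186426 + G = 186426 + 2*√23200491506/2447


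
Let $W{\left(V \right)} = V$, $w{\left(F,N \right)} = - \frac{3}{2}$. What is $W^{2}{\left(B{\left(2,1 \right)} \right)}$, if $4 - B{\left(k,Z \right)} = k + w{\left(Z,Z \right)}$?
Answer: $\frac{49}{4} \approx 12.25$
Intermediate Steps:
$w{\left(F,N \right)} = - \frac{3}{2}$ ($w{\left(F,N \right)} = \left(-3\right) \frac{1}{2} = - \frac{3}{2}$)
$B{\left(k,Z \right)} = \frac{11}{2} - k$ ($B{\left(k,Z \right)} = 4 - \left(k - \frac{3}{2}\right) = 4 - \left(- \frac{3}{2} + k\right) = \frac{11}{2} - k$)
$W^{2}{\left(B{\left(2,1 \right)} \right)} = \left(\frac{11}{2} - 2\right)^{2} = \left(\frac{7}{2}\right)^{2} = \frac{49}{4}$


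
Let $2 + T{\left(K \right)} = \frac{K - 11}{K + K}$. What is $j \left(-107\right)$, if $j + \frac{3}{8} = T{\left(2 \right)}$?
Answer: $\frac{3959}{8} \approx 494.88$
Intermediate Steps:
$T{\left(K \right)} = -2 + \frac{-11 + K}{2 K}$ ($T{\left(K \right)} = -2 + \frac{K - 11}{K + K} = -2 + \frac{-11 + K}{2 K}$)
$j = - \frac{37}{8}$ ($j = - \frac{3}{8} + \frac{-11 - 6}{2 \cdot 2} = - \frac{3}{8} + \frac{1}{2} \cdot \frac{1}{2} \left(-11 - 6\right) = - \frac{3}{8} + \frac{1}{2} \cdot \frac{1}{2} \left(-17\right) = - \frac{3}{8} - \frac{17}{4} = - \frac{37}{8} \approx -4.625$)
$j \left(-107\right) = \left(- \frac{37}{8}\right) \left(-107\right) = \frac{3959}{8}$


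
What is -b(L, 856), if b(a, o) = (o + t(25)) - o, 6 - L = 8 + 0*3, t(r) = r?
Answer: -25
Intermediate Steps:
L = -2 (L = 6 - (8 + 0*3) = 6 - (8 + 0) = 6 - 1*8 = 6 - 8 = -2)
b(a, o) = 25 (b(a, o) = (o + 25) - o = (25 + o) - o = 25)
-b(L, 856) = -1*25 = -25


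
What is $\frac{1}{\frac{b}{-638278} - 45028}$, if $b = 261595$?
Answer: $- \frac{638278}{28740643379} \approx -2.2208 \cdot 10^{-5}$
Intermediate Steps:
$\frac{1}{\frac{b}{-638278} - 45028} = \frac{1}{\frac{261595}{-638278} - 45028} = \frac{1}{261595 \left(- \frac{1}{638278}\right) - 45028} = \frac{1}{- \frac{261595}{638278} - 45028} = \frac{1}{- \frac{28740643379}{638278}} = - \frac{638278}{28740643379}$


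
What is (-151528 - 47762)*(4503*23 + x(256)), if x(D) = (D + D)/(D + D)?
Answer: -20640465300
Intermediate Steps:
x(D) = 1 (x(D) = (2*D)/((2*D)) = (2*D)*(1/(2*D)) = 1)
(-151528 - 47762)*(4503*23 + x(256)) = (-151528 - 47762)*(4503*23 + 1) = -199290*(103569 + 1) = -199290*103570 = -20640465300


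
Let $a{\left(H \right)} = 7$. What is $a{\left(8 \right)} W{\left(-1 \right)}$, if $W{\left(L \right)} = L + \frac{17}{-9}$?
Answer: $- \frac{182}{9} \approx -20.222$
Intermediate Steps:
$W{\left(L \right)} = - \frac{17}{9} + L$ ($W{\left(L \right)} = L + 17 \left(- \frac{1}{9}\right) = L - \frac{17}{9} = - \frac{17}{9} + L$)
$a{\left(8 \right)} W{\left(-1 \right)} = 7 \left(- \frac{17}{9} - 1\right) = 7 \left(- \frac{26}{9}\right) = - \frac{182}{9}$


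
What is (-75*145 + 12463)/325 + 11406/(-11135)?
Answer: 2795086/723775 ≈ 3.8618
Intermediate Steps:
(-75*145 + 12463)/325 + 11406/(-11135) = (-10875 + 12463)*(1/325) + 11406*(-1/11135) = 1588*(1/325) - 11406/11135 = 1588/325 - 11406/11135 = 2795086/723775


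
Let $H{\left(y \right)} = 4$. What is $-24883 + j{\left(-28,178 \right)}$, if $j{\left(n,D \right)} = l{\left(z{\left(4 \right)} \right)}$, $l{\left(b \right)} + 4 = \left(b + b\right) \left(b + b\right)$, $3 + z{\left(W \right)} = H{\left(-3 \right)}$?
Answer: $-24883$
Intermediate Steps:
$z{\left(W \right)} = 1$ ($z{\left(W \right)} = -3 + 4 = 1$)
$l{\left(b \right)} = -4 + 4 b^{2}$ ($l{\left(b \right)} = -4 + \left(b + b\right) \left(b + b\right) = -4 + 2 b 2 b = -4 + 4 b^{2}$)
$j{\left(n,D \right)} = 0$ ($j{\left(n,D \right)} = -4 + 4 \cdot 1^{2} = -4 + 4 \cdot 1 = -4 + 4 = 0$)
$-24883 + j{\left(-28,178 \right)} = -24883 + 0 = -24883$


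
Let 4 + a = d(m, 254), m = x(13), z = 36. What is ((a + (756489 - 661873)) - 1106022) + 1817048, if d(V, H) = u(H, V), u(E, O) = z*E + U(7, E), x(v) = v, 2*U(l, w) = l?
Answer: 1629571/2 ≈ 8.1479e+5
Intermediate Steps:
U(l, w) = l/2
m = 13
u(E, O) = 7/2 + 36*E (u(E, O) = 36*E + (1/2)*7 = 36*E + 7/2 = 7/2 + 36*E)
d(V, H) = 7/2 + 36*H
a = 18287/2 (a = -4 + (7/2 + 36*254) = -4 + (7/2 + 9144) = -4 + 18295/2 = 18287/2 ≈ 9143.5)
((a + (756489 - 661873)) - 1106022) + 1817048 = ((18287/2 + (756489 - 661873)) - 1106022) + 1817048 = ((18287/2 + 94616) - 1106022) + 1817048 = (207519/2 - 1106022) + 1817048 = -2004525/2 + 1817048 = 1629571/2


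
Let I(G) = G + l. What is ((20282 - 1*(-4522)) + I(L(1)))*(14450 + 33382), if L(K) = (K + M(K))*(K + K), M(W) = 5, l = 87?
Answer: 1191160296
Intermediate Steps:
L(K) = 2*K*(5 + K) (L(K) = (K + 5)*(K + K) = (5 + K)*(2*K) = 2*K*(5 + K))
I(G) = 87 + G (I(G) = G + 87 = 87 + G)
((20282 - 1*(-4522)) + I(L(1)))*(14450 + 33382) = ((20282 - 1*(-4522)) + (87 + 2*1*(5 + 1)))*(14450 + 33382) = ((20282 + 4522) + (87 + 2*1*6))*47832 = (24804 + (87 + 12))*47832 = (24804 + 99)*47832 = 24903*47832 = 1191160296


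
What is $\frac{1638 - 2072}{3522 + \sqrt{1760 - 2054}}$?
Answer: $- \frac{254758}{2067463} + \frac{1519 i \sqrt{6}}{6202389} \approx -0.12322 + 0.00059989 i$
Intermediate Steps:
$\frac{1638 - 2072}{3522 + \sqrt{1760 - 2054}} = - \frac{434}{3522 + \sqrt{-294}} = - \frac{434}{3522 + 7 i \sqrt{6}}$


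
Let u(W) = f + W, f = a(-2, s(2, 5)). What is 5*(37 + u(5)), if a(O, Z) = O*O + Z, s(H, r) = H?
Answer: 240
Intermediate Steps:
a(O, Z) = Z + O² (a(O, Z) = O² + Z = Z + O²)
f = 6 (f = 2 + (-2)² = 2 + 4 = 6)
u(W) = 6 + W
5*(37 + u(5)) = 5*(37 + (6 + 5)) = 5*(37 + 11) = 5*48 = 240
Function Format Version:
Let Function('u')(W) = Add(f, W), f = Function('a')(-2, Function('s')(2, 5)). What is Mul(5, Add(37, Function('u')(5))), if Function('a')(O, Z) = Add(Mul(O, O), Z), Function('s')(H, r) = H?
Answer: 240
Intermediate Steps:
Function('a')(O, Z) = Add(Z, Pow(O, 2)) (Function('a')(O, Z) = Add(Pow(O, 2), Z) = Add(Z, Pow(O, 2)))
f = 6 (f = Add(2, Pow(-2, 2)) = Add(2, 4) = 6)
Function('u')(W) = Add(6, W)
Mul(5, Add(37, Function('u')(5))) = Mul(5, Add(37, Add(6, 5))) = Mul(5, Add(37, 11)) = Mul(5, 48) = 240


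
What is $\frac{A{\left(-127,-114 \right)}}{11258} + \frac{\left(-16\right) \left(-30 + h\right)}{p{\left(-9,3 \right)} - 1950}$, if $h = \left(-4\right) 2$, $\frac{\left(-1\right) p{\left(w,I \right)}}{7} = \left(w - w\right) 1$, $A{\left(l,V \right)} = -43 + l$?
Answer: $- \frac{138007}{422175} \approx -0.3269$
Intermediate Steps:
$p{\left(w,I \right)} = 0$ ($p{\left(w,I \right)} = - 7 \left(w - w\right) 1 = - 7 \cdot 0 \cdot 1 = \left(-7\right) 0 = 0$)
$h = -8$
$\frac{A{\left(-127,-114 \right)}}{11258} + \frac{\left(-16\right) \left(-30 + h\right)}{p{\left(-9,3 \right)} - 1950} = \frac{-43 - 127}{11258} + \frac{\left(-16\right) \left(-30 - 8\right)}{0 - 1950} = \left(-170\right) \frac{1}{11258} + \frac{\left(-16\right) \left(-38\right)}{0 - 1950} = - \frac{85}{5629} + \frac{608}{-1950} = - \frac{85}{5629} + 608 \left(- \frac{1}{1950}\right) = - \frac{85}{5629} - \frac{304}{975} = - \frac{138007}{422175}$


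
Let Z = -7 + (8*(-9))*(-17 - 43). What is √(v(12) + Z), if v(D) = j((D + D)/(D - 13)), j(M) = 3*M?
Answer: √4241 ≈ 65.123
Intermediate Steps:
Z = 4313 (Z = -7 - 72*(-60) = -7 + 4320 = 4313)
v(D) = 6*D/(-13 + D) (v(D) = 3*((D + D)/(D - 13)) = 3*((2*D)/(-13 + D)) = 3*(2*D/(-13 + D)) = 6*D/(-13 + D))
√(v(12) + Z) = √(6*12/(-13 + 12) + 4313) = √(6*12/(-1) + 4313) = √(6*12*(-1) + 4313) = √(-72 + 4313) = √4241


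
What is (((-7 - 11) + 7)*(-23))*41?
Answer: 10373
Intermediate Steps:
(((-7 - 11) + 7)*(-23))*41 = ((-18 + 7)*(-23))*41 = -11*(-23)*41 = 253*41 = 10373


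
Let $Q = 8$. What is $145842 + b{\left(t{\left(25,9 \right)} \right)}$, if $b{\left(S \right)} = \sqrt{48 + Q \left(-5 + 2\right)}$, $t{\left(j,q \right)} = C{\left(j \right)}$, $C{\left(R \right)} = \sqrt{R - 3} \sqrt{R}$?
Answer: $145842 + 2 \sqrt{6} \approx 1.4585 \cdot 10^{5}$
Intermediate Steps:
$C{\left(R \right)} = \sqrt{R} \sqrt{-3 + R}$ ($C{\left(R \right)} = \sqrt{-3 + R} \sqrt{R} = \sqrt{R} \sqrt{-3 + R}$)
$t{\left(j,q \right)} = \sqrt{j} \sqrt{-3 + j}$
$b{\left(S \right)} = 2 \sqrt{6}$ ($b{\left(S \right)} = \sqrt{48 + 8 \left(-5 + 2\right)} = \sqrt{48 + 8 \left(-3\right)} = \sqrt{48 - 24} = \sqrt{24} = 2 \sqrt{6}$)
$145842 + b{\left(t{\left(25,9 \right)} \right)} = 145842 + 2 \sqrt{6}$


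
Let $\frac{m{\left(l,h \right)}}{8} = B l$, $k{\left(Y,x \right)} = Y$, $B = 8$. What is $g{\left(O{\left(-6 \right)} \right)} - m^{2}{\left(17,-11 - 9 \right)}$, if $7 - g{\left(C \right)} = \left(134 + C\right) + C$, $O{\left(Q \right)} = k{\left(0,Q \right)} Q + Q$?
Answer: $-1183859$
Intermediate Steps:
$m{\left(l,h \right)} = 64 l$ ($m{\left(l,h \right)} = 8 \cdot 8 l = 64 l$)
$O{\left(Q \right)} = Q$ ($O{\left(Q \right)} = 0 Q + Q = 0 + Q = Q$)
$g{\left(C \right)} = -127 - 2 C$ ($g{\left(C \right)} = 7 - \left(\left(134 + C\right) + C\right) = 7 - \left(134 + 2 C\right) = -127 - 2 C$)
$g{\left(O{\left(-6 \right)} \right)} - m^{2}{\left(17,-11 - 9 \right)} = \left(-127 - -12\right) - \left(64 \cdot 17\right)^{2} = \left(-127 + 12\right) - 1088^{2} = -115 - 1183744 = -1183859$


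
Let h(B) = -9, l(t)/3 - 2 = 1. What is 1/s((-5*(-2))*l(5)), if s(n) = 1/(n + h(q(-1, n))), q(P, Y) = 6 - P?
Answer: 81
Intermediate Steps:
l(t) = 9 (l(t) = 6 + 3*1 = 6 + 3 = 9)
s(n) = 1/(-9 + n) (s(n) = 1/(n - 9) = 1/(-9 + n))
1/s((-5*(-2))*l(5)) = 1/(1/(-9 - 5*(-2)*9)) = 1/(1/(-9 + 10*9)) = 1/(1/(-9 + 90)) = 1/(1/81) = 81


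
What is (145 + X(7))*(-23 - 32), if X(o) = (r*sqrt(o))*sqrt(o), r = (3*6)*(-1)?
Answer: -1045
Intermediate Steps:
r = -18 (r = 18*(-1) = -18)
X(o) = -18*o (X(o) = (-18*sqrt(o))*sqrt(o) = -18*o)
(145 + X(7))*(-23 - 32) = (145 - 18*7)*(-23 - 32) = (145 - 126)*(-55) = 19*(-55) = -1045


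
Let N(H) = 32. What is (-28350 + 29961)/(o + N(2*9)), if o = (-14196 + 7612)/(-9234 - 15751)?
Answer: 40250835/806104 ≈ 49.933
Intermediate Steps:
o = 6584/24985 (o = -6584/(-24985) = -6584*(-1/24985) = 6584/24985 ≈ 0.26352)
(-28350 + 29961)/(o + N(2*9)) = (-28350 + 29961)/(6584/24985 + 32) = 1611/(806104/24985) = 1611*(24985/806104) = 40250835/806104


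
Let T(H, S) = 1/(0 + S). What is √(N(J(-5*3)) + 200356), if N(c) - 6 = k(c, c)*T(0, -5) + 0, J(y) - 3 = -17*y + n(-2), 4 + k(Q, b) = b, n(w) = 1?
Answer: √200311 ≈ 447.56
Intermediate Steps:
k(Q, b) = -4 + b
J(y) = 4 - 17*y (J(y) = 3 + (-17*y + 1) = 3 + (1 - 17*y) = 4 - 17*y)
T(H, S) = 1/S
N(c) = 34/5 - c/5 (N(c) = 6 + ((-4 + c)/(-5) + 0) = 6 + ((-4 + c)*(-⅕) + 0) = 6 + ((⅘ - c/5) + 0) = 6 + (⅘ - c/5) = 34/5 - c/5)
√(N(J(-5*3)) + 200356) = √((34/5 - (4 - (-85)*3)/5) + 200356) = √((34/5 - (4 - 17*(-15))/5) + 200356) = √((34/5 - (4 + 255)/5) + 200356) = √((34/5 - ⅕*259) + 200356) = √((34/5 - 259/5) + 200356) = √(-45 + 200356) = √200311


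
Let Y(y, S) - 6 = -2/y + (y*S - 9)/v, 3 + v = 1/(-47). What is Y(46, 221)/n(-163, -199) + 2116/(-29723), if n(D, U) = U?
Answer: 324396636805/19317988282 ≈ 16.792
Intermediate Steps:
v = -142/47 (v = -3 + 1/(-47) = -3 - 1/47 = -142/47 ≈ -3.0213)
Y(y, S) = 1275/142 - 2/y - 47*S*y/142 (Y(y, S) = 6 + (-2/y + (y*S - 9)/(-142/47)) = 6 + (-2/y + (S*y - 9)*(-47/142)) = 6 + (-2/y + (-9 + S*y)*(-47/142)) = 6 + (-2/y + (423/142 - 47*S*y/142)) = 6 + (423/142 - 2/y - 47*S*y/142) = 1275/142 - 2/y - 47*S*y/142)
Y(46, 221)/n(-163, -199) + 2116/(-29723) = ((1/142)*(-284 + 46*(1275 - 47*221*46))/46)/(-199) + 2116/(-29723) = ((1/142)*(1/46)*(-284 + 46*(1275 - 477802)))*(-1/199) + 2116*(-1/29723) = ((1/142)*(1/46)*(-284 + 46*(-476527)))*(-1/199) - 2116/29723 = ((1/142)*(1/46)*(-284 - 21920242))*(-1/199) - 2116/29723 = ((1/142)*(1/46)*(-21920526))*(-1/199) - 2116/29723 = -10960263/3266*(-1/199) - 2116/29723 = 10960263/649934 - 2116/29723 = 324396636805/19317988282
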